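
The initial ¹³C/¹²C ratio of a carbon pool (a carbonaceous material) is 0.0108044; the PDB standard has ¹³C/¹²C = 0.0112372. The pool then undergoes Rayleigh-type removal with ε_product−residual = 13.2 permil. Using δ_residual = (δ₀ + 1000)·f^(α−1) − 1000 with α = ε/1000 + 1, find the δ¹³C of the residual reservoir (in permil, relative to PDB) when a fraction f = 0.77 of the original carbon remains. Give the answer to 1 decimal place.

δ₀ = (0.0108044/0.0112372 − 1)×1000 = (0.961485 − 1)×1000 = -38.515 permil
α − 1 = ε/1000 = 0.0132
f^(α−1) = 0.77^(0.0132) = 0.996556
δ_res = (-38.515 + 1000) × 0.996556 − 1000 = 958.174 − 1000 = -41.83 permil

-41.8 permil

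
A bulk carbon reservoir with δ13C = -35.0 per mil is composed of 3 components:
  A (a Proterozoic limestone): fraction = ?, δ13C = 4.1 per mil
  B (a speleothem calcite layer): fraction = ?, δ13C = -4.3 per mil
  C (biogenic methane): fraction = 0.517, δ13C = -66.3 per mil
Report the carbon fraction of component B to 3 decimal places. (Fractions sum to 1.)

0.322

Let f_B and f_A be the unknown fractions; fractions sum to 1 so f_B + f_A = 0.483.
Mass balance: Σ fᵢ·δᵢ = δ_bulk ⇒ f_B·(-4.3) + f_A·(4.1) = -35.0 − (-34.277) = -0.723
Substitute f_A = 0.483 − f_B:
f_B·(-4.3 − 4.1) = -0.723 − 0.483×(4.1) = -2.703
f_B = -2.703 / -8.4 = 0.3218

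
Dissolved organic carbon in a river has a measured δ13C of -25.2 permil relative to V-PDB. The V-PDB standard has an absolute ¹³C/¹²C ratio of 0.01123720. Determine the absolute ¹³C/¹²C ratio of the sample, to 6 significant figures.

R_sample = R_standard × (δ13C/1000 + 1)
R_sample = 0.01123720 × (-25.2/1000 + 1) = 0.01123720 × 0.974800
R_sample = 0.0109540

0.0109540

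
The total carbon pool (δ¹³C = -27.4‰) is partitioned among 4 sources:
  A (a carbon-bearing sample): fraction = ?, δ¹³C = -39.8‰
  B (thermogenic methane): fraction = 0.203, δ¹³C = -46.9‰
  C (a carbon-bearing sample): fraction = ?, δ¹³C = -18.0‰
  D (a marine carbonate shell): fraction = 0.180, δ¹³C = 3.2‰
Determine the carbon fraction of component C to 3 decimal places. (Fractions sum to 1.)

0.280

Let f_C and f_A be the unknown fractions; fractions sum to 1 so f_C + f_A = 0.617.
Mass balance: Σ fᵢ·δᵢ = δ_bulk ⇒ f_C·(-18.0) + f_A·(-39.8) = -27.4 − (-8.945) = -18.455
Substitute f_A = 0.617 − f_C:
f_C·(-18.0 − -39.8) = -18.455 − 0.617×(-39.8) = 6.101
f_C = 6.101 / 21.8 = 0.2799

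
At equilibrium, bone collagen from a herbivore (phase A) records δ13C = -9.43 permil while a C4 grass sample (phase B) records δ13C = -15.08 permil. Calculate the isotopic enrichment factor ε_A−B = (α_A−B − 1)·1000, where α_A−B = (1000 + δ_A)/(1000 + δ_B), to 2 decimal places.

5.74 permil

α_A−B = (1000 + -9.43) / (1000 + -15.08) = 990.57 / 984.92 = 1.005737
ε_A−B = (1.005737 − 1) × 1000 = 5.737 permil
(The approximation ε ≈ δ_A − δ_B would give 5.65 permil.)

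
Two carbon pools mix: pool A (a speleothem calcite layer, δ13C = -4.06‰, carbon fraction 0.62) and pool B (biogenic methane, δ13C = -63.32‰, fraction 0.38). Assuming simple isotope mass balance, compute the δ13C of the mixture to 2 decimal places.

-26.58‰

δ_mix = f_A·δ_A + f_B·δ_B
δ_mix = 0.62 × (-4.06) + 0.38 × (-63.32)
δ_mix = -2.517 + -24.062 = -26.579‰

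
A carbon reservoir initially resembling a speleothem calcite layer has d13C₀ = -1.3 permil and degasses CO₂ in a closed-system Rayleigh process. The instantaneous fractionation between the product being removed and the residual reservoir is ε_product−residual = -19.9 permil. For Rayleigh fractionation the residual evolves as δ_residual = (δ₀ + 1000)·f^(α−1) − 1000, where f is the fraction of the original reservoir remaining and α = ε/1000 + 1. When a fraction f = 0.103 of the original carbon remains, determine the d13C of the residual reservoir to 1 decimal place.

44.9 permil

Rayleigh residual: δ_res = (δ₀ + 1000)·f^(α−1) − 1000
α = ε/1000 + 1 = 0.98010, so α − 1 = -0.01990
f^(α−1) = 0.103^(-0.01990) = 1.046272
δ_res = (-1.3 + 1000) × 1.046272 − 1000 = 1044.912 − 1000 = 44.91 permil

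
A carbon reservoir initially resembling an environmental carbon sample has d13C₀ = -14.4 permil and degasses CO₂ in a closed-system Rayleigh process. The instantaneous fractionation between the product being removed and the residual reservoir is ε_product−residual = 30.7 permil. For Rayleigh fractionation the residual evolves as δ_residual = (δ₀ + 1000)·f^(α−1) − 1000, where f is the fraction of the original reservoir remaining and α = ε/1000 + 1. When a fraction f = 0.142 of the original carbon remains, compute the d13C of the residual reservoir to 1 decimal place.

-71.7 permil

Rayleigh residual: δ_res = (δ₀ + 1000)·f^(α−1) − 1000
α = ε/1000 + 1 = 1.03070, so α − 1 = 0.03070
f^(α−1) = 0.142^(0.03070) = 0.941836
δ_res = (-14.4 + 1000) × 0.941836 − 1000 = 928.273 − 1000 = -71.73 permil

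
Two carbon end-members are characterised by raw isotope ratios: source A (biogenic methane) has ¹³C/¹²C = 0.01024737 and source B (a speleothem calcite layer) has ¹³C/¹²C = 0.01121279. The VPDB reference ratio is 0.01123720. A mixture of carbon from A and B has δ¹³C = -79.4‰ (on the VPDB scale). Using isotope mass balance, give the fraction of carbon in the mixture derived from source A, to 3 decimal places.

δ_A = (0.01024737/0.01123720 − 1)×1000 = (0.911915 − 1)×1000 = -88.085‰
δ_B = (0.01121279/0.01123720 − 1)×1000 = (0.997828 − 1)×1000 = -2.172‰
f_A = (δ_mix − δ_B)/(δ_A − δ_B) = (-79.4 − (-2.172))/(-88.085 − (-2.172))
f_A = -77.228 / -85.913 = 0.8989

0.899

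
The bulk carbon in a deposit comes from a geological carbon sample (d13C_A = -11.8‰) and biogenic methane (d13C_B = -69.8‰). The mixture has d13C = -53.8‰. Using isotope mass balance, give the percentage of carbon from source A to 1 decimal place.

27.6%

δ_mix = f_A·δ_A + (1 − f_A)·δ_B  ⇒  f_A = (δ_mix − δ_B)/(δ_A − δ_B)
f_A = (-53.8 − (-69.8)) / (-11.8 − (-69.8))
f_A = 16.0 / 58.0 = 0.2759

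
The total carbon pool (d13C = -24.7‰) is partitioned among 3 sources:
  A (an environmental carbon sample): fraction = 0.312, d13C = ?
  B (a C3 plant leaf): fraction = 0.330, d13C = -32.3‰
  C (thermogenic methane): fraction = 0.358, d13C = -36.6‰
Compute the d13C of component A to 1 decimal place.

Isotope mass balance: δ_bulk = Σ fᵢ·δᵢ.
-24.7 = 0.312×δ_A + 0.330×(-32.3) + 0.358×(-36.6)
0.312·δ_A = -24.7 − (-23.762) = -0.938
δ_A = -0.938 / 0.312 = -3.01‰

-3.0‰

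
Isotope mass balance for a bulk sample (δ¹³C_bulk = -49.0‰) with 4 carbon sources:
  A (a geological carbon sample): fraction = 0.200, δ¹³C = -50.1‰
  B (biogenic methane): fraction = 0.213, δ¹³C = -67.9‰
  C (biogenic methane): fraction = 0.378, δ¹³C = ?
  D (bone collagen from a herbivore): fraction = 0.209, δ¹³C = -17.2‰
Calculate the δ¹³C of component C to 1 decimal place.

-55.4‰

Isotope mass balance: δ_bulk = Σ fᵢ·δᵢ.
-49.0 = 0.200×(-50.1) + 0.213×(-67.9) + 0.378×δ_C + 0.209×(-17.2)
0.378·δ_C = -49.0 − (-28.078) = -20.922
δ_C = -20.922 / 0.378 = -55.35‰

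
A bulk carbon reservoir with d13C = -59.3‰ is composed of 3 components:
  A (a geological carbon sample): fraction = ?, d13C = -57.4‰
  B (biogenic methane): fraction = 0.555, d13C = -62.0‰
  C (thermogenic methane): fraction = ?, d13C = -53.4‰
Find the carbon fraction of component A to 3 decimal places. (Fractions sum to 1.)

Let f_A and f_C be the unknown fractions; fractions sum to 1 so f_A + f_C = 0.445.
Mass balance: Σ fᵢ·δᵢ = δ_bulk ⇒ f_A·(-57.4) + f_C·(-53.4) = -59.3 − (-34.410) = -24.890
Substitute f_C = 0.445 − f_A:
f_A·(-57.4 − -53.4) = -24.890 − 0.445×(-53.4) = -1.127
f_A = -1.127 / -4.0 = 0.2817

0.282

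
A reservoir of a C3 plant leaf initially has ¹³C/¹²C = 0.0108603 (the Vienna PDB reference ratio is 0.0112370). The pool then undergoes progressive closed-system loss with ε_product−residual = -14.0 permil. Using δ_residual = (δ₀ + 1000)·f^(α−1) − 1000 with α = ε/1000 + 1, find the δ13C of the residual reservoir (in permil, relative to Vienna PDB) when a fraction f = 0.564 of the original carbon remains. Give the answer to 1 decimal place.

δ₀ = (0.0108603/0.0112370 − 1)×1000 = (0.966477 − 1)×1000 = -33.523 permil
α − 1 = ε/1000 = -0.0140
f^(α−1) = 0.564^(-0.0140) = 1.008050
δ_res = (-33.523 + 1000) × 1.008050 − 1000 = 974.257 − 1000 = -25.74 permil

-25.7 permil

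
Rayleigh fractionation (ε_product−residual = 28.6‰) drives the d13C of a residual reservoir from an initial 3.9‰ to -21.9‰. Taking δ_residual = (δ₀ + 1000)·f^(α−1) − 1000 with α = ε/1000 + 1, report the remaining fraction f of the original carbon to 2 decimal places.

α − 1 = ε/1000 = 0.0286
(δ_res + 1000)/(δ₀ + 1000) = (-21.9 + 1000)/(3.9 + 1000) = 978.1/1003.9 = 0.974300
f = 0.974300^(1/0.0286) = exp(ln(0.974300)/0.0286) = exp(-0.02604/0.0286)
f = exp(-0.9103) = 0.4024

0.40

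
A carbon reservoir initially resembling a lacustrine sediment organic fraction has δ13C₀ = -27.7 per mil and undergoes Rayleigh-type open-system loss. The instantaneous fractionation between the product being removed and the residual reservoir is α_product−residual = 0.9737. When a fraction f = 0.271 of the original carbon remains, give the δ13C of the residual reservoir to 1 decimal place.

6.3 per mil

Rayleigh residual: δ_res = (δ₀ + 1000)·f^(α−1) − 1000
α − 1 = -0.02630
f^(α−1) = 0.271^(-0.02630) = 1.034935
δ_res = (-27.7 + 1000) × 1.034935 − 1000 = 1006.267 − 1000 = 6.27 per mil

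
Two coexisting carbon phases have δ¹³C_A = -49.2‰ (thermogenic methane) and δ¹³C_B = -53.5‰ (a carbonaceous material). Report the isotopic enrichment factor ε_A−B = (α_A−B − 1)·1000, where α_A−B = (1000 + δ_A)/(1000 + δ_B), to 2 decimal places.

4.54‰

α_A−B = (1000 + -49.2) / (1000 + -53.5) = 950.8 / 946.5 = 1.004543
ε_A−B = (1.004543 − 1) × 1000 = 4.543‰
(The approximation ε ≈ δ_A − δ_B would give 4.3‰.)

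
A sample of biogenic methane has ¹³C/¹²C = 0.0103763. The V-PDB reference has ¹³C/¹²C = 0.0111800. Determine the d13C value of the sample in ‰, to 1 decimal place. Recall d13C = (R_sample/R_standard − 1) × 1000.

d13C = (R_sample / R_standard − 1) × 1000
R_sample / R_standard = 0.0103763 / 0.0111800 = 0.928113
d13C = (0.928113 − 1) × 1000 = -71.89‰

-71.9‰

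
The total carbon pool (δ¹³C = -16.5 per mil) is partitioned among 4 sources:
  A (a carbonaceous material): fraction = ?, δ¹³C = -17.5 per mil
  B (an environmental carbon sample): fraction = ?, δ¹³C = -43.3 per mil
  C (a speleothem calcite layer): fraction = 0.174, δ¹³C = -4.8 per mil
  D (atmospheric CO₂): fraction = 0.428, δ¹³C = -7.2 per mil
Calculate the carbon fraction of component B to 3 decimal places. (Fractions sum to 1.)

Let f_B and f_A be the unknown fractions; fractions sum to 1 so f_B + f_A = 0.398.
Mass balance: Σ fᵢ·δᵢ = δ_bulk ⇒ f_B·(-43.3) + f_A·(-17.5) = -16.5 − (-3.917) = -12.583
Substitute f_A = 0.398 − f_B:
f_B·(-43.3 − -17.5) = -12.583 − 0.398×(-17.5) = -5.618
f_B = -5.618 / -25.8 = 0.2178

0.218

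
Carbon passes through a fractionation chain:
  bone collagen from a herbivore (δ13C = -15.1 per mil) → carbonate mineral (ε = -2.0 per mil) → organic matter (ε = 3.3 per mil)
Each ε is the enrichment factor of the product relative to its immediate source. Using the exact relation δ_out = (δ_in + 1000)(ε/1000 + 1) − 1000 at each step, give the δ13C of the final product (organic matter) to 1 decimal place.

-13.8 per mil

step 1: δ = (-15.10 + 1000)·(-2.0/1000 + 1) − 1000 = -17.07 per mil
step 2: δ = (-17.07 + 1000)·(3.3/1000 + 1) − 1000 = -13.83 per mil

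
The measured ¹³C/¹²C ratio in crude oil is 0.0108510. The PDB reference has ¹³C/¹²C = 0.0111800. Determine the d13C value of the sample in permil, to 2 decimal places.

d13C = (R_sample / R_standard − 1) × 1000
R_sample / R_standard = 0.0108510 / 0.0111800 = 0.970572
d13C = (0.970572 − 1) × 1000 = -29.428 permil

-29.43 permil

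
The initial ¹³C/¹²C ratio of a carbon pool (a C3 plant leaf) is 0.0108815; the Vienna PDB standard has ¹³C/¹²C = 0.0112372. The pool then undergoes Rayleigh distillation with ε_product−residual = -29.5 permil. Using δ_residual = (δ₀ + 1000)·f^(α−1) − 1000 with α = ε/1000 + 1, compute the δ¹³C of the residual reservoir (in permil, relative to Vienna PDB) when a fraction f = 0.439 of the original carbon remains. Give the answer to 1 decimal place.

δ₀ = (0.0108815/0.0112372 − 1)×1000 = (0.968346 − 1)×1000 = -31.654 permil
α − 1 = ε/1000 = -0.0295
f^(α−1) = 0.439^(-0.0295) = 1.024583
δ_res = (-31.654 + 1000) × 1.024583 − 1000 = 992.151 − 1000 = -7.85 permil

-7.8 permil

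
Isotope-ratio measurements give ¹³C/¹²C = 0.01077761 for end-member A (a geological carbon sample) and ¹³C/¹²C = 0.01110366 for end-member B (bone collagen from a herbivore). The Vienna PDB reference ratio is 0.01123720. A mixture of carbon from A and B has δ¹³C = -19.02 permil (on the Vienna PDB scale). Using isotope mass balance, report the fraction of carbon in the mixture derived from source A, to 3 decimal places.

δ_A = (0.01077761/0.01123720 − 1)×1000 = (0.959101 − 1)×1000 = -40.899 permil
δ_B = (0.01110366/0.01123720 − 1)×1000 = (0.988116 − 1)×1000 = -11.884 permil
f_A = (δ_mix − δ_B)/(δ_A − δ_B) = (-19.02 − (-11.884))/(-40.899 − (-11.884))
f_A = -7.136 / -29.015 = 0.2459

0.246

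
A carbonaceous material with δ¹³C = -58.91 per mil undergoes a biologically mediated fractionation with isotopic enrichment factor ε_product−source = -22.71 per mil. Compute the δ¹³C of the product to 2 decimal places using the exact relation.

-80.28 per mil

To first order, δ_product ≈ δ_source + ε = -81.62 per mil.
Exactly, δ_product = (δ_source + 1000)·(ε/1000 + 1) − 1000.
δ_product = (-58.91 + 1000) × (-22.71/1000 + 1) − 1000
δ_product = -80.282 per mil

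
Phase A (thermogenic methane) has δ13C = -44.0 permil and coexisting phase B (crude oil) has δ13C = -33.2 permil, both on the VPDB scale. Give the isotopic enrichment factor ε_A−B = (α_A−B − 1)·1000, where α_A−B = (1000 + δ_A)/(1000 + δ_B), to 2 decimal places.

-11.17 permil

α_A−B = (1000 + -44.0) / (1000 + -33.2) = 956.0 / 966.8 = 0.988829
ε_A−B = (0.988829 − 1) × 1000 = -11.171 permil
(The approximation ε ≈ δ_A − δ_B would give -10.8 permil.)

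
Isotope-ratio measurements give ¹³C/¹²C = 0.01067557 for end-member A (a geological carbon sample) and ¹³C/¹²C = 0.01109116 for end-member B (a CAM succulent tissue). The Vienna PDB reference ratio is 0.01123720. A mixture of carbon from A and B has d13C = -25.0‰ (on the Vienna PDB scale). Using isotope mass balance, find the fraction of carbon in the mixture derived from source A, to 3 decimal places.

0.325

δ_A = (0.01067557/0.01123720 − 1)×1000 = (0.950020 − 1)×1000 = -49.980‰
δ_B = (0.01109116/0.01123720 − 1)×1000 = (0.987004 − 1)×1000 = -12.996‰
f_A = (δ_mix − δ_B)/(δ_A − δ_B) = (-25.0 − (-12.996))/(-49.980 − (-12.996))
f_A = -12.004 / -36.983 = 0.3246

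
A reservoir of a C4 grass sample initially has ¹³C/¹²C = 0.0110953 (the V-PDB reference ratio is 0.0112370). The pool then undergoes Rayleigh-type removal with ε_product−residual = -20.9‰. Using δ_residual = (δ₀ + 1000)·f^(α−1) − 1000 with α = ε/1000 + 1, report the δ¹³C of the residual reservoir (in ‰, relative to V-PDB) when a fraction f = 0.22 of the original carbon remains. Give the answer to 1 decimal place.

δ₀ = (0.0110953/0.0112370 − 1)×1000 = (0.987390 − 1)×1000 = -12.610‰
α − 1 = ε/1000 = -0.0209
f^(α−1) = 0.22^(-0.0209) = 1.032151
δ_res = (-12.610 + 1000) × 1.032151 − 1000 = 1019.136 − 1000 = 19.14‰

19.1‰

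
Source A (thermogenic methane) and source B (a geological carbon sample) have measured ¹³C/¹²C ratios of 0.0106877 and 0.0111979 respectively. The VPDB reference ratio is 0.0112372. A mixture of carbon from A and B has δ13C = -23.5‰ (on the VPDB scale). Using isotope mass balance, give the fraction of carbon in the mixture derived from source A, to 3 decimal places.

0.441

δ_A = (0.0106877/0.0112372 − 1)×1000 = (0.951100 − 1)×1000 = -48.900‰
δ_B = (0.0111979/0.0112372 − 1)×1000 = (0.996503 − 1)×1000 = -3.497‰
f_A = (δ_mix − δ_B)/(δ_A − δ_B) = (-23.5 − (-3.497))/(-48.900 − (-3.497))
f_A = -20.003 / -45.403 = 0.4406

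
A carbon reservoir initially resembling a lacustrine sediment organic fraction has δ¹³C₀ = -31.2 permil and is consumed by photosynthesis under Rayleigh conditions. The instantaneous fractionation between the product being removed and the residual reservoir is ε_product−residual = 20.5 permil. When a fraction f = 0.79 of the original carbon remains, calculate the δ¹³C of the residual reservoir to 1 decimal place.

-35.9 permil

Rayleigh residual: δ_res = (δ₀ + 1000)·f^(α−1) − 1000
α = ε/1000 + 1 = 1.02050, so α − 1 = 0.02050
f^(α−1) = 0.79^(0.02050) = 0.995179
δ_res = (-31.2 + 1000) × 0.995179 − 1000 = 964.130 − 1000 = -35.87 permil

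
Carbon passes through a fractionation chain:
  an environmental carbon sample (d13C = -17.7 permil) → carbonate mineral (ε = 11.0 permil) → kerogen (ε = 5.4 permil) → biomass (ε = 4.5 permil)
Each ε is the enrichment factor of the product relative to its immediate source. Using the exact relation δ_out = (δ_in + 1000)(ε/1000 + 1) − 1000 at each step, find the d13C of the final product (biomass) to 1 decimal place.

step 1: δ = (-17.70 + 1000)·(11.0/1000 + 1) − 1000 = -6.89 permil
step 2: δ = (-6.89 + 1000)·(5.4/1000 + 1) − 1000 = -1.53 permil
step 3: δ = (-1.53 + 1000)·(4.5/1000 + 1) − 1000 = 2.96 permil

3.0 permil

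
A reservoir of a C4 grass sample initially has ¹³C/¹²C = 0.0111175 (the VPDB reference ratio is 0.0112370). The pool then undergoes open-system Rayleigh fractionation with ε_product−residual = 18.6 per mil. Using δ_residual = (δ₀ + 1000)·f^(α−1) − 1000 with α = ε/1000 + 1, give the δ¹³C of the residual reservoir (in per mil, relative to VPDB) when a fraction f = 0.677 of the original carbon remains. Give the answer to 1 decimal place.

-17.8 per mil

δ₀ = (0.0111175/0.0112370 − 1)×1000 = (0.989365 − 1)×1000 = -10.635 per mil
α − 1 = ε/1000 = 0.0186
f^(α−1) = 0.677^(0.0186) = 0.992771
δ_res = (-10.635 + 1000) × 0.992771 − 1000 = 982.213 − 1000 = -17.79 per mil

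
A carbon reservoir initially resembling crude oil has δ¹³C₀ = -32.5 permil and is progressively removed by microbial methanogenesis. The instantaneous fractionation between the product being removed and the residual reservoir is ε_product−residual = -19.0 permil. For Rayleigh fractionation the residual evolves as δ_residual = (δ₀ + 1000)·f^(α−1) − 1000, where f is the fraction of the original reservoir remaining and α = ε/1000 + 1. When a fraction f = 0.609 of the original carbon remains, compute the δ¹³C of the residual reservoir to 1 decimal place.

-23.3 permil

Rayleigh residual: δ_res = (δ₀ + 1000)·f^(α−1) − 1000
α = ε/1000 + 1 = 0.98100, so α − 1 = -0.01900
f^(α−1) = 0.609^(-0.01900) = 1.009467
δ_res = (-32.5 + 1000) × 1.009467 − 1000 = 976.660 − 1000 = -23.34 permil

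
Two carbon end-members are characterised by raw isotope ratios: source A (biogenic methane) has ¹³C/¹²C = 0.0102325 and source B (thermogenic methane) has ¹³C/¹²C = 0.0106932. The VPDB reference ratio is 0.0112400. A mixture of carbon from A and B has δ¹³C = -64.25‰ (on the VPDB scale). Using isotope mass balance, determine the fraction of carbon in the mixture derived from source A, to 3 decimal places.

0.381

δ_A = (0.0102325/0.0112400 − 1)×1000 = (0.910365 − 1)×1000 = -89.635‰
δ_B = (0.0106932/0.0112400 − 1)×1000 = (0.951352 − 1)×1000 = -48.648‰
f_A = (δ_mix − δ_B)/(δ_A − δ_B) = (-64.25 − (-48.648))/(-89.635 − (-48.648))
f_A = -15.602 / -40.988 = 0.3807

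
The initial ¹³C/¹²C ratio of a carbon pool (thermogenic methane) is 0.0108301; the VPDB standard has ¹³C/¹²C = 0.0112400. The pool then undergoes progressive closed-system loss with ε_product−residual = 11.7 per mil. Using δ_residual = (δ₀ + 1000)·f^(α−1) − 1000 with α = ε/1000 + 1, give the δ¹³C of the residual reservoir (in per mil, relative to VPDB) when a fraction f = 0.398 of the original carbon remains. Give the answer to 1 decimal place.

-46.8 per mil

δ₀ = (0.0108301/0.0112400 − 1)×1000 = (0.963532 − 1)×1000 = -36.468 per mil
α − 1 = ε/1000 = 0.0117
f^(α−1) = 0.398^(0.0117) = 0.989279
δ_res = (-36.468 + 1000) × 0.989279 − 1000 = 953.202 − 1000 = -46.80 per mil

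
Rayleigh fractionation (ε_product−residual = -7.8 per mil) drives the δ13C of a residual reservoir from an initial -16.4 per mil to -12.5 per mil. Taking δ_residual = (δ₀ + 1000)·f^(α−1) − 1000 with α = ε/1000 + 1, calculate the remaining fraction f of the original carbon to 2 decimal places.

0.60

α − 1 = ε/1000 = -0.0078
(δ_res + 1000)/(δ₀ + 1000) = (-12.5 + 1000)/(-16.4 + 1000) = 987.5/983.6 = 1.003965
f = 1.003965^(1/-0.0078) = exp(ln(1.003965)/-0.0078) = exp(0.00396/-0.0078)
f = exp(-0.5073) = 0.6021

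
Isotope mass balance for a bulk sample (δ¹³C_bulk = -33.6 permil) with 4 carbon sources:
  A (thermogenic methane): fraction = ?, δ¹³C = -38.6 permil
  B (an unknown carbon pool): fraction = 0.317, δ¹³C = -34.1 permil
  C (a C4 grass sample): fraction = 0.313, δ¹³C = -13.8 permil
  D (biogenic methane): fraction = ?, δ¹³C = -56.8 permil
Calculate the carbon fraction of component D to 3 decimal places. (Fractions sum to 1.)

0.230

Let f_D and f_A be the unknown fractions; fractions sum to 1 so f_D + f_A = 0.370.
Mass balance: Σ fᵢ·δᵢ = δ_bulk ⇒ f_D·(-56.8) + f_A·(-38.6) = -33.6 − (-15.129) = -18.471
Substitute f_A = 0.370 − f_D:
f_D·(-56.8 − -38.6) = -18.471 − 0.370×(-38.6) = -4.189
f_D = -4.189 / -18.2 = 0.2302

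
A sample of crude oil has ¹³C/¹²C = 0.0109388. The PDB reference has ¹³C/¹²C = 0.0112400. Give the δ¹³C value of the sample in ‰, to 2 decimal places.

δ¹³C = (R_sample / R_standard − 1) × 1000
R_sample / R_standard = 0.0109388 / 0.0112400 = 0.973203
δ¹³C = (0.973203 − 1) × 1000 = -26.797‰

-26.80‰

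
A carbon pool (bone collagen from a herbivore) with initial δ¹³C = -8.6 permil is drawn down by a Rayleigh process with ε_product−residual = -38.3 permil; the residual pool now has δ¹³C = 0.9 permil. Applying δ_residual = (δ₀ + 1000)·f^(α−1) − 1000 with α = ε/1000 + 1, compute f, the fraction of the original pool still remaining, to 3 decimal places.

0.780

α − 1 = ε/1000 = -0.0383
(δ_res + 1000)/(δ₀ + 1000) = (0.9 + 1000)/(-8.6 + 1000) = 1000.9/991.4 = 1.009582
f = 1.009582^(1/-0.0383) = exp(ln(1.009582)/-0.0383) = exp(0.00954/-0.0383)
f = exp(-0.2490) = 0.7796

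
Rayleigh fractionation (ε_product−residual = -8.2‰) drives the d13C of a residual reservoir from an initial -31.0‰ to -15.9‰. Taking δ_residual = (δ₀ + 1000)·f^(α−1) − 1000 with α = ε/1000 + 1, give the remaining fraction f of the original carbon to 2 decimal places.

0.15

α − 1 = ε/1000 = -0.0082
(δ_res + 1000)/(δ₀ + 1000) = (-15.9 + 1000)/(-31.0 + 1000) = 984.1/969.0 = 1.015583
f = 1.015583^(1/-0.0082) = exp(ln(1.015583)/-0.0082) = exp(0.01546/-0.0082)
f = exp(-1.8857) = 0.1517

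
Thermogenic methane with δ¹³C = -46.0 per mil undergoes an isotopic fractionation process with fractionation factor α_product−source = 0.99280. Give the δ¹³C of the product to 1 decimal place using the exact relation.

δ_product = (δ_source + 1000)·α − 1000
δ_product = (-46.0 + 1000) × 0.99280 − 1000
δ_product = 947.131 − 1000 = -52.87 per mil

-52.9 per mil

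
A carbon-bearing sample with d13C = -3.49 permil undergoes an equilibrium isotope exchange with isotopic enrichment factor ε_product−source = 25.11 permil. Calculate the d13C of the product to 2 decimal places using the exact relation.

21.53 permil

Exactly, δ_product = (δ_source + 1000)·(ε/1000 + 1) − 1000.
δ_product = (-3.49 + 1000) × (25.11/1000 + 1) − 1000
δ_product = 21.532 permil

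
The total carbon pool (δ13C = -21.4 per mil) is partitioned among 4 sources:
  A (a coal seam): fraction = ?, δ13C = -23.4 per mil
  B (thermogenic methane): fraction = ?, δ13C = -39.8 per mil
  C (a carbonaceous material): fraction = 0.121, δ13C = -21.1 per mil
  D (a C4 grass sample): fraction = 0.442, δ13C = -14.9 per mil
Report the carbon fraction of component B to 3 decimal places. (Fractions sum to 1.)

Let f_B and f_A be the unknown fractions; fractions sum to 1 so f_B + f_A = 0.437.
Mass balance: Σ fᵢ·δᵢ = δ_bulk ⇒ f_B·(-39.8) + f_A·(-23.4) = -21.4 − (-9.139) = -12.261
Substitute f_A = 0.437 − f_B:
f_B·(-39.8 − -23.4) = -12.261 − 0.437×(-23.4) = -2.035
f_B = -2.035 / -16.4 = 0.1241

0.124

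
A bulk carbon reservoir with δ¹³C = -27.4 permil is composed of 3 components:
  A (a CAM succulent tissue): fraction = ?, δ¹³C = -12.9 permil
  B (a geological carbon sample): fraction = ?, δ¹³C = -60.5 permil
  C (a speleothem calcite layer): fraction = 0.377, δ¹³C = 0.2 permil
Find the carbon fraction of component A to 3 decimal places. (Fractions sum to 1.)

Let f_A and f_B be the unknown fractions; fractions sum to 1 so f_A + f_B = 0.623.
Mass balance: Σ fᵢ·δᵢ = δ_bulk ⇒ f_A·(-12.9) + f_B·(-60.5) = -27.4 − (0.075) = -27.475
Substitute f_B = 0.623 − f_A:
f_A·(-12.9 − -60.5) = -27.475 − 0.623×(-60.5) = 10.216
f_A = 10.216 / 47.6 = 0.2146

0.215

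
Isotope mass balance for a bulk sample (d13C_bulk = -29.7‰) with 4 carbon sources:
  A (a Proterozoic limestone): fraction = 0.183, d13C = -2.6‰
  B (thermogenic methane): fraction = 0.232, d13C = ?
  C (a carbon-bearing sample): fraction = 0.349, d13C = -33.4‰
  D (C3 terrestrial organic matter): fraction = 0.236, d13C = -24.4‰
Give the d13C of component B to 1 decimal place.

Isotope mass balance: δ_bulk = Σ fᵢ·δᵢ.
-29.7 = 0.183×(-2.6) + 0.232×δ_B + 0.349×(-33.4) + 0.236×(-24.4)
0.232·δ_B = -29.7 − (-17.891) = -11.809
δ_B = -11.809 / 0.232 = -50.90‰

-50.9‰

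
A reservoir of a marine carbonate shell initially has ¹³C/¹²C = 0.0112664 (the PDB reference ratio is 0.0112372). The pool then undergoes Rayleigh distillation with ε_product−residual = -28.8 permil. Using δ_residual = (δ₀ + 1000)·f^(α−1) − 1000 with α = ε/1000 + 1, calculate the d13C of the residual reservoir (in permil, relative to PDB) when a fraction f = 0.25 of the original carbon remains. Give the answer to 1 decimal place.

δ₀ = (0.0112664/0.0112372 − 1)×1000 = (1.002599 − 1)×1000 = 2.599 permil
α − 1 = ε/1000 = -0.0288
f^(α−1) = 0.25^(-0.0288) = 1.040733
δ_res = (2.599 + 1000) × 1.040733 − 1000 = 1043.437 − 1000 = 43.44 permil

43.4 permil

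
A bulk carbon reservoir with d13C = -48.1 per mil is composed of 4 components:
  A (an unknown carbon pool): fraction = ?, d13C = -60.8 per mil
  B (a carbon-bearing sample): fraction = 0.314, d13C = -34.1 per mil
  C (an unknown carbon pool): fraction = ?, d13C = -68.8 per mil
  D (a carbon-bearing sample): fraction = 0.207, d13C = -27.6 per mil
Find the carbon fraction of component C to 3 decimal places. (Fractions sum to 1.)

0.320

Let f_C and f_A be the unknown fractions; fractions sum to 1 so f_C + f_A = 0.479.
Mass balance: Σ fᵢ·δᵢ = δ_bulk ⇒ f_C·(-68.8) + f_A·(-60.8) = -48.1 − (-16.421) = -31.679
Substitute f_A = 0.479 − f_C:
f_C·(-68.8 − -60.8) = -31.679 − 0.479×(-60.8) = -2.556
f_C = -2.556 / -8.0 = 0.3195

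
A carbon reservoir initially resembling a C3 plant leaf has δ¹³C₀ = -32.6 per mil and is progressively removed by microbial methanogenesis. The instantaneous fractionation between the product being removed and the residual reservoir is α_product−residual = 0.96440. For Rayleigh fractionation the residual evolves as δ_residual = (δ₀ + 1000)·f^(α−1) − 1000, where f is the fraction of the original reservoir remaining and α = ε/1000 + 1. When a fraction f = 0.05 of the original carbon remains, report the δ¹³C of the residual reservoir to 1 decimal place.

76.3 per mil

Rayleigh residual: δ_res = (δ₀ + 1000)·f^(α−1) − 1000
α − 1 = -0.03560
f^(α−1) = 0.05^(-0.03560) = 1.112543
δ_res = (-32.6 + 1000) × 1.112543 − 1000 = 1076.274 − 1000 = 76.27 per mil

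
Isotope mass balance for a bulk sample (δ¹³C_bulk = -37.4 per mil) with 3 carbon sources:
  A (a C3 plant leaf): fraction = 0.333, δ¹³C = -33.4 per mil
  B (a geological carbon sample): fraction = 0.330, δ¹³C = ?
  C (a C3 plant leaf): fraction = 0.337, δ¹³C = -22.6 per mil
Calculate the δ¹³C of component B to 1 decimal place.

Isotope mass balance: δ_bulk = Σ fᵢ·δᵢ.
-37.4 = 0.333×(-33.4) + 0.330×δ_B + 0.337×(-22.6)
0.330·δ_B = -37.4 − (-18.738) = -18.662
δ_B = -18.662 / 0.330 = -56.55 per mil

-56.6 per mil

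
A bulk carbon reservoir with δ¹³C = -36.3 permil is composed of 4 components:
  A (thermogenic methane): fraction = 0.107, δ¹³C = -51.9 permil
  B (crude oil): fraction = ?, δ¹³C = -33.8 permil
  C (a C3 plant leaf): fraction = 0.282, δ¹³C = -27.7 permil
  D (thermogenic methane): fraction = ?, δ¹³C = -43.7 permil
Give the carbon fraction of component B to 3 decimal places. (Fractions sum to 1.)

Let f_B and f_D be the unknown fractions; fractions sum to 1 so f_B + f_D = 0.611.
Mass balance: Σ fᵢ·δᵢ = δ_bulk ⇒ f_B·(-33.8) + f_D·(-43.7) = -36.3 − (-13.365) = -22.935
Substitute f_D = 0.611 − f_B:
f_B·(-33.8 − -43.7) = -22.935 − 0.611×(-43.7) = 3.765
f_B = 3.765 / 9.9 = 0.3803

0.380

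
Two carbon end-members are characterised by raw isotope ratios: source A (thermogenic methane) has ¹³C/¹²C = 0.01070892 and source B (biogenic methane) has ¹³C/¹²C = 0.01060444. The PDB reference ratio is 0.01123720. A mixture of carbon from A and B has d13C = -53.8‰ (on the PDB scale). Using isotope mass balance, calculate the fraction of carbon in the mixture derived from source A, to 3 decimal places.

δ_A = (0.01070892/0.01123720 − 1)×1000 = (0.952988 − 1)×1000 = -47.012‰
δ_B = (0.01060444/0.01123720 − 1)×1000 = (0.943691 − 1)×1000 = -56.309‰
f_A = (δ_mix − δ_B)/(δ_A − δ_B) = (-53.8 − (-56.309))/(-47.012 − (-56.309))
f_A = 2.509 / 9.298 = 0.2699

0.270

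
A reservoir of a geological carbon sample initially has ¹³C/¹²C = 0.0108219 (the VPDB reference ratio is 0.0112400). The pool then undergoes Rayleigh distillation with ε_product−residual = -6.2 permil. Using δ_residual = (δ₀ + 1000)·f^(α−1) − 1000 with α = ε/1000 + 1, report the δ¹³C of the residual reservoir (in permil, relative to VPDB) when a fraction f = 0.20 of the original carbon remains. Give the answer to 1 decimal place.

-27.5 permil

δ₀ = (0.0108219/0.0112400 − 1)×1000 = (0.962802 − 1)×1000 = -37.198 permil
α − 1 = ε/1000 = -0.0062
f^(α−1) = 0.20^(-0.0062) = 1.010028
δ_res = (-37.198 + 1000) × 1.010028 − 1000 = 972.458 − 1000 = -27.54 permil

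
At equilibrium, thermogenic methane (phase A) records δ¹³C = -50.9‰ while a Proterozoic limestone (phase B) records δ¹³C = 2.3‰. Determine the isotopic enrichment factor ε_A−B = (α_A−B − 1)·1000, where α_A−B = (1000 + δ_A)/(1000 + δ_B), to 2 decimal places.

-53.08‰

α_A−B = (1000 + -50.9) / (1000 + 2.3) = 949.1 / 1002.3 = 0.946922
ε_A−B = (0.946922 − 1) × 1000 = -53.078‰
(The approximation ε ≈ δ_A − δ_B would give -53.2‰.)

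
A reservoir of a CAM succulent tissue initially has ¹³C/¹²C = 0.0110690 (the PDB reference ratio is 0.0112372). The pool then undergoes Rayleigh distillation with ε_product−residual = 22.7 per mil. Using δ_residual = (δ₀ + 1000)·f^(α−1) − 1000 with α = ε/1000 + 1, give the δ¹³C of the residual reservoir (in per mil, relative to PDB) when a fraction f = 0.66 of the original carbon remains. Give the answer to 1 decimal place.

δ₀ = (0.0110690/0.0112372 − 1)×1000 = (0.985032 − 1)×1000 = -14.968 per mil
α − 1 = ε/1000 = 0.0227
f^(α−1) = 0.66^(0.0227) = 0.990612
δ_res = (-14.968 + 1000) × 0.990612 − 1000 = 975.785 − 1000 = -24.22 per mil

-24.2 per mil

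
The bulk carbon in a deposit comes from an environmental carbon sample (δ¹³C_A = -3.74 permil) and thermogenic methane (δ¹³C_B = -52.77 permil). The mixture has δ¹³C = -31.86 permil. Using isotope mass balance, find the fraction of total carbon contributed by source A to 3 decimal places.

0.426

δ_mix = f_A·δ_A + (1 − f_A)·δ_B  ⇒  f_A = (δ_mix − δ_B)/(δ_A − δ_B)
f_A = (-31.86 − (-52.77)) / (-3.74 − (-52.77))
f_A = 20.91 / 49.03 = 0.4265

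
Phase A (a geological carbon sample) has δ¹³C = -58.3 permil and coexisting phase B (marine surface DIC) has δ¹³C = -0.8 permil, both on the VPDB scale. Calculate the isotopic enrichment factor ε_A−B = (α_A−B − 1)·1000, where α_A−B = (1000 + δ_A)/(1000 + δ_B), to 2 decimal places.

α_A−B = (1000 + -58.3) / (1000 + -0.8) = 941.7 / 999.2 = 0.942454
ε_A−B = (0.942454 − 1) × 1000 = -57.546 permil
(The approximation ε ≈ δ_A − δ_B would give -57.5 permil.)

-57.55 permil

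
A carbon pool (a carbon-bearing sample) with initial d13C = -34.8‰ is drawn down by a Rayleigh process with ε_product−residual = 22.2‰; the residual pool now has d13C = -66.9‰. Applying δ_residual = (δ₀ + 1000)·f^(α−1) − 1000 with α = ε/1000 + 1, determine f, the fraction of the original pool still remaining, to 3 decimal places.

α − 1 = ε/1000 = 0.0222
(δ_res + 1000)/(δ₀ + 1000) = (-66.9 + 1000)/(-34.8 + 1000) = 933.1/965.2 = 0.966743
f = 0.966743^(1/0.0222) = exp(ln(0.966743)/0.0222) = exp(-0.03382/0.0222)
f = exp(-1.5236) = 0.2179

0.218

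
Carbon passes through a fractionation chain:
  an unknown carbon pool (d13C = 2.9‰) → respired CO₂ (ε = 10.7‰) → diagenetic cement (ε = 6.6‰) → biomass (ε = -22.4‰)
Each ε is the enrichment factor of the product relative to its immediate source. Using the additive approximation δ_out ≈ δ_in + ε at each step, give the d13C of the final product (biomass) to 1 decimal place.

-2.2‰

step 1: δ ≈ 2.9 + (10.7) = 13.6‰
step 2: δ ≈ 13.6 + (6.6) = 20.2‰
step 3: δ ≈ 20.2 + (-22.4) = -2.2‰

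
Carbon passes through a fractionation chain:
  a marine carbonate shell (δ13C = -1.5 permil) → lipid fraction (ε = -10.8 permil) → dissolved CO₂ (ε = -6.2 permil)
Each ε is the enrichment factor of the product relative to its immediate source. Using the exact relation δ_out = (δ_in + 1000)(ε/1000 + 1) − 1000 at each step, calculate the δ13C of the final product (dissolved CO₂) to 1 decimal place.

step 1: δ = (-1.50 + 1000)·(-10.8/1000 + 1) − 1000 = -12.28 permil
step 2: δ = (-12.28 + 1000)·(-6.2/1000 + 1) − 1000 = -18.41 permil

-18.4 permil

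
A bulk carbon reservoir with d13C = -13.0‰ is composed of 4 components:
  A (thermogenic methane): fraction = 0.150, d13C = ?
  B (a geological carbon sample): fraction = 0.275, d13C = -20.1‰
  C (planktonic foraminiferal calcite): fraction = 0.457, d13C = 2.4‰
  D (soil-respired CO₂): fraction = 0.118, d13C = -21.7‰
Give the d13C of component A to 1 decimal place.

-40.1‰

Isotope mass balance: δ_bulk = Σ fᵢ·δᵢ.
-13.0 = 0.150×δ_A + 0.275×(-20.1) + 0.457×(2.4) + 0.118×(-21.7)
0.150·δ_A = -13.0 − (-6.991) = -6.009
δ_A = -6.009 / 0.150 = -40.06‰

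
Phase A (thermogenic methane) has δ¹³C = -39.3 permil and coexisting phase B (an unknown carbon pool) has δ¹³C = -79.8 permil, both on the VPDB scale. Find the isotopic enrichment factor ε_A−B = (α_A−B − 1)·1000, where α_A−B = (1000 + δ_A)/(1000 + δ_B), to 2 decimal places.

44.01 permil

α_A−B = (1000 + -39.3) / (1000 + -79.8) = 960.7 / 920.2 = 1.044012
ε_A−B = (1.044012 − 1) × 1000 = 44.012 permil
(The approximation ε ≈ δ_A − δ_B would give 40.5 permil.)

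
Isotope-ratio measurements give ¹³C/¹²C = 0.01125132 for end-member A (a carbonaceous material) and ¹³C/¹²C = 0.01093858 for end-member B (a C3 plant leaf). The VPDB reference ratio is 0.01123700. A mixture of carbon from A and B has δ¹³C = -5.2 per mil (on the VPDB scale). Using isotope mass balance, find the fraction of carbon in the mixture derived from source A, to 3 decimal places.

δ_A = (0.01125132/0.01123700 − 1)×1000 = (1.001274 − 1)×1000 = 1.274 per mil
δ_B = (0.01093858/0.01123700 − 1)×1000 = (0.973443 − 1)×1000 = -26.557 per mil
f_A = (δ_mix − δ_B)/(δ_A − δ_B) = (-5.2 − (-26.557))/(1.274 − (-26.557))
f_A = 21.357 / 27.831 = 0.7674

0.767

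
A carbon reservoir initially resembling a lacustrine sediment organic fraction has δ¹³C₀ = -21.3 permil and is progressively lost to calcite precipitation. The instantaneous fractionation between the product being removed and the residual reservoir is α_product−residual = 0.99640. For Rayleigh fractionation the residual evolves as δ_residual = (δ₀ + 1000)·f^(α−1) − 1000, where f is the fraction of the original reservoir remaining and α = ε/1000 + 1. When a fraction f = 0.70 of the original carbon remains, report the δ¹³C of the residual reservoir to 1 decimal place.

Rayleigh residual: δ_res = (δ₀ + 1000)·f^(α−1) − 1000
α − 1 = -0.00360
f^(α−1) = 0.70^(-0.00360) = 1.001285
δ_res = (-21.3 + 1000) × 1.001285 − 1000 = 979.957 − 1000 = -20.04 permil

-20.0 permil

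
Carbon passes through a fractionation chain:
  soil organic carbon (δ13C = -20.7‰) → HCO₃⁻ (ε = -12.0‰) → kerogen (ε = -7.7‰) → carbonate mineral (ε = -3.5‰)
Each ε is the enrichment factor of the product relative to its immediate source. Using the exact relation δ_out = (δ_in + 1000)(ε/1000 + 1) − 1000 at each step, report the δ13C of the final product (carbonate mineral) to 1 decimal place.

step 1: δ = (-20.70 + 1000)·(-12.0/1000 + 1) − 1000 = -32.45‰
step 2: δ = (-32.45 + 1000)·(-7.7/1000 + 1) − 1000 = -39.90‰
step 3: δ = (-39.90 + 1000)·(-3.5/1000 + 1) − 1000 = -43.26‰

-43.3‰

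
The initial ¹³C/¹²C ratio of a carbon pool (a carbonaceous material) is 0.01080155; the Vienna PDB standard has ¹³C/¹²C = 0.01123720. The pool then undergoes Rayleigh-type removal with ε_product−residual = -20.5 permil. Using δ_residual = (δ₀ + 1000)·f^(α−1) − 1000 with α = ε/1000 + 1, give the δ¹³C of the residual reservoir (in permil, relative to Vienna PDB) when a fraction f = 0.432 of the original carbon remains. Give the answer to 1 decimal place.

δ₀ = (0.01080155/0.01123720 − 1)×1000 = (0.961231 − 1)×1000 = -38.769 permil
α − 1 = ε/1000 = -0.0205
f^(α−1) = 0.432^(-0.0205) = 1.017355
δ_res = (-38.769 + 1000) × 1.017355 − 1000 = 977.914 − 1000 = -22.09 permil

-22.1 permil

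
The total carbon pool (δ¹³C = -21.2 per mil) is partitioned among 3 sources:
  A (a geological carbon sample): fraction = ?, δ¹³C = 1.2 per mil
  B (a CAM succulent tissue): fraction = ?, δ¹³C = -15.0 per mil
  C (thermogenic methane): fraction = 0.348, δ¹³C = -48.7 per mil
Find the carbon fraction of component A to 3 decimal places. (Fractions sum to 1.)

Let f_A and f_B be the unknown fractions; fractions sum to 1 so f_A + f_B = 0.652.
Mass balance: Σ fᵢ·δᵢ = δ_bulk ⇒ f_A·(1.2) + f_B·(-15.0) = -21.2 − (-16.948) = -4.252
Substitute f_B = 0.652 − f_A:
f_A·(1.2 − -15.0) = -4.252 − 0.652×(-15.0) = 5.528
f_A = 5.528 / 16.2 = 0.3412

0.341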